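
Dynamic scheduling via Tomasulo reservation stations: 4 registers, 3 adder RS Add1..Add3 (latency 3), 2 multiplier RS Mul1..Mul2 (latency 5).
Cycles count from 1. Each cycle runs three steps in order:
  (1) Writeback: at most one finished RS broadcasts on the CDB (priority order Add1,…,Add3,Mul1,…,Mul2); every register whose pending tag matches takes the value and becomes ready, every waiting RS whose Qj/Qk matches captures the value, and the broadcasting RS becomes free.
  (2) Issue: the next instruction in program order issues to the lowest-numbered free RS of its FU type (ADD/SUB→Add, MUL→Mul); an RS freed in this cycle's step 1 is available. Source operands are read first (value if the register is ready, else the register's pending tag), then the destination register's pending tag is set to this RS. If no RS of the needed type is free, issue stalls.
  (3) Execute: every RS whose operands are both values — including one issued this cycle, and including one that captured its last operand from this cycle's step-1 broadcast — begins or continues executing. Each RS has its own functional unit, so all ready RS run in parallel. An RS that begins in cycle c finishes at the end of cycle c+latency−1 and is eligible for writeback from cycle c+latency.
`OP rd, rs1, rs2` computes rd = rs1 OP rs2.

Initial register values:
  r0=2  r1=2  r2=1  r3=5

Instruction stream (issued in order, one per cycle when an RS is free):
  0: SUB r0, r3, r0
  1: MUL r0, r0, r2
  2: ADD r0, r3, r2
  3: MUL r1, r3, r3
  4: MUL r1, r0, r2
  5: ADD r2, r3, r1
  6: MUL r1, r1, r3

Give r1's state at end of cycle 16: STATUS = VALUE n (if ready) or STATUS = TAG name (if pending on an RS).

cycle 1: issue SUB r0<-Add1 // r0:Add1,r1:2,r2:1,r3:5
cycle 2: issue MUL r0<-Mul1 // r0:Mul1,r1:2,r2:1,r3:5
cycle 3: issue ADD r0<-Add2 // r0:Add2,r1:2,r2:1,r3:5
cycle 4: CDB Add1=3; issue MUL r1<-Mul2 // r0:Add2,r1:Mul2,r2:1,r3:5
cycle 5: stall // r0:Add2,r1:Mul2,r2:1,r3:5
cycle 6: CDB Add2=6; stall // r0:6,r1:Mul2,r2:1,r3:5
cycle 7: stall // r0:6,r1:Mul2,r2:1,r3:5
cycle 8: stall // r0:6,r1:Mul2,r2:1,r3:5
cycle 9: CDB Mul1=3; issue MUL r1<-Mul1 // r0:6,r1:Mul1,r2:1,r3:5
cycle 10: CDB Mul2=25; issue ADD r2<-Add1 // r0:6,r1:Mul1,r2:Add1,r3:5
cycle 11: issue MUL r1<-Mul2 // r0:6,r1:Mul2,r2:Add1,r3:5
cycle 12: - // r0:6,r1:Mul2,r2:Add1,r3:5
cycle 13: - // r0:6,r1:Mul2,r2:Add1,r3:5
cycle 14: CDB Mul1=6 // r0:6,r1:Mul2,r2:Add1,r3:5
cycle 15: - // r0:6,r1:Mul2,r2:Add1,r3:5
cycle 16: - // r0:6,r1:Mul2,r2:Add1,r3:5

STATUS = TAG Mul2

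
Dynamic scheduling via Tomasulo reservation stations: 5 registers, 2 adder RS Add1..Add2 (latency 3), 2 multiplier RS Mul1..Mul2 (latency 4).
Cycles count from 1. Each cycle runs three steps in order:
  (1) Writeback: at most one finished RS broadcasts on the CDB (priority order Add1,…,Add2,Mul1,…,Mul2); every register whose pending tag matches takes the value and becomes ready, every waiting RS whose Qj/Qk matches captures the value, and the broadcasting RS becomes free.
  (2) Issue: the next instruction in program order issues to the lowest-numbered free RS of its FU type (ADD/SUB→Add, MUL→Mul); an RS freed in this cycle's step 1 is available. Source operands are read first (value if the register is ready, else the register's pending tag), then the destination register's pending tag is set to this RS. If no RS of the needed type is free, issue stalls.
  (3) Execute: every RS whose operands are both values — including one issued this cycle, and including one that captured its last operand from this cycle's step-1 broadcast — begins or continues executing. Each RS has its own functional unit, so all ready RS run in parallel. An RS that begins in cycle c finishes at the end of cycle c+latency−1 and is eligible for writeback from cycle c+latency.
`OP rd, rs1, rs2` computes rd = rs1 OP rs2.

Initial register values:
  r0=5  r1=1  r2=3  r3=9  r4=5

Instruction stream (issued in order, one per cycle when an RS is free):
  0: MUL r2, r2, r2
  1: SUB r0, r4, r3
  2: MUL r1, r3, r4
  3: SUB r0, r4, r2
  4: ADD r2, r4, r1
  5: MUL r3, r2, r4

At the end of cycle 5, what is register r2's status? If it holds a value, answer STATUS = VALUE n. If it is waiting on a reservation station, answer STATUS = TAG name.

cycle 1: issue MUL r2<-Mul1 // r0:5,r1:1,r2:Mul1,r3:9,r4:5
cycle 2: issue SUB r0<-Add1 // r0:Add1,r1:1,r2:Mul1,r3:9,r4:5
cycle 3: issue MUL r1<-Mul2 // r0:Add1,r1:Mul2,r2:Mul1,r3:9,r4:5
cycle 4: issue SUB r0<-Add2 // r0:Add2,r1:Mul2,r2:Mul1,r3:9,r4:5
cycle 5: CDB Add1=-4; issue ADD r2<-Add1 // r0:Add2,r1:Mul2,r2:Add1,r3:9,r4:5

STATUS = TAG Add1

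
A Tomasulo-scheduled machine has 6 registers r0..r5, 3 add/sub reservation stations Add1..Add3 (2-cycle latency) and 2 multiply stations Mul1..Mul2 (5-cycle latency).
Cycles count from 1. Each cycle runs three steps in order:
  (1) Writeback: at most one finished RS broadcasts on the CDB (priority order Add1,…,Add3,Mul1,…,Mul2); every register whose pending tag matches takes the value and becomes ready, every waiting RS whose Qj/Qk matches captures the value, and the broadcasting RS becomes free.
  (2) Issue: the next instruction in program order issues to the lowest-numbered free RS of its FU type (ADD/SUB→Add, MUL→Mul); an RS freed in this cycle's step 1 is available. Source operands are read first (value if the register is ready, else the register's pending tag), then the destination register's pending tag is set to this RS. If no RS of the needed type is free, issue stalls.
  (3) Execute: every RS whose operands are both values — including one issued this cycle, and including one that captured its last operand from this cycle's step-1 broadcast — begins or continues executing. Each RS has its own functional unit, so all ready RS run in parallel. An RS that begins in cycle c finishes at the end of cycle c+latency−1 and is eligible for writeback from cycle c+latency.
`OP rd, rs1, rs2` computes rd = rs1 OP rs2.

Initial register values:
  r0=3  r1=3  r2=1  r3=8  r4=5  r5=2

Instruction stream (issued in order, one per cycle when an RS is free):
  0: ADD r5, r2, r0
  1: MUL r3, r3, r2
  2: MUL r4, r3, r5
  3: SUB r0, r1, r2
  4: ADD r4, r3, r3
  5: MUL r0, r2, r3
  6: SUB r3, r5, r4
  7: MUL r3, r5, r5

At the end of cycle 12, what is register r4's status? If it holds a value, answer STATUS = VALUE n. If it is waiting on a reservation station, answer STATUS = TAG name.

c1: issue ADD r5<-Add1 | r0:3,r1:3,r2:1,r3:8,r4:5,r5:Add1
c2: issue MUL r3<-Mul1 | r0:3,r1:3,r2:1,r3:Mul1,r4:5,r5:Add1
c3: CDB Add1=4; issue MUL r4<-Mul2 | r0:3,r1:3,r2:1,r3:Mul1,r4:Mul2,r5:4
c4: issue SUB r0<-Add1 | r0:Add1,r1:3,r2:1,r3:Mul1,r4:Mul2,r5:4
c5: issue ADD r4<-Add2 | r0:Add1,r1:3,r2:1,r3:Mul1,r4:Add2,r5:4
c6: CDB Add1=2; stall | r0:2,r1:3,r2:1,r3:Mul1,r4:Add2,r5:4
c7: CDB Mul1=8; issue MUL r0<-Mul1 | r0:Mul1,r1:3,r2:1,r3:8,r4:Add2,r5:4
c8: issue SUB r3<-Add1 | r0:Mul1,r1:3,r2:1,r3:Add1,r4:Add2,r5:4
c9: CDB Add2=16; stall | r0:Mul1,r1:3,r2:1,r3:Add1,r4:16,r5:4
c10: stall | r0:Mul1,r1:3,r2:1,r3:Add1,r4:16,r5:4
c11: CDB Add1=-12; stall | r0:Mul1,r1:3,r2:1,r3:-12,r4:16,r5:4
c12: CDB Mul1=8; issue MUL r3<-Mul1 | r0:8,r1:3,r2:1,r3:Mul1,r4:16,r5:4

STATUS = VALUE 16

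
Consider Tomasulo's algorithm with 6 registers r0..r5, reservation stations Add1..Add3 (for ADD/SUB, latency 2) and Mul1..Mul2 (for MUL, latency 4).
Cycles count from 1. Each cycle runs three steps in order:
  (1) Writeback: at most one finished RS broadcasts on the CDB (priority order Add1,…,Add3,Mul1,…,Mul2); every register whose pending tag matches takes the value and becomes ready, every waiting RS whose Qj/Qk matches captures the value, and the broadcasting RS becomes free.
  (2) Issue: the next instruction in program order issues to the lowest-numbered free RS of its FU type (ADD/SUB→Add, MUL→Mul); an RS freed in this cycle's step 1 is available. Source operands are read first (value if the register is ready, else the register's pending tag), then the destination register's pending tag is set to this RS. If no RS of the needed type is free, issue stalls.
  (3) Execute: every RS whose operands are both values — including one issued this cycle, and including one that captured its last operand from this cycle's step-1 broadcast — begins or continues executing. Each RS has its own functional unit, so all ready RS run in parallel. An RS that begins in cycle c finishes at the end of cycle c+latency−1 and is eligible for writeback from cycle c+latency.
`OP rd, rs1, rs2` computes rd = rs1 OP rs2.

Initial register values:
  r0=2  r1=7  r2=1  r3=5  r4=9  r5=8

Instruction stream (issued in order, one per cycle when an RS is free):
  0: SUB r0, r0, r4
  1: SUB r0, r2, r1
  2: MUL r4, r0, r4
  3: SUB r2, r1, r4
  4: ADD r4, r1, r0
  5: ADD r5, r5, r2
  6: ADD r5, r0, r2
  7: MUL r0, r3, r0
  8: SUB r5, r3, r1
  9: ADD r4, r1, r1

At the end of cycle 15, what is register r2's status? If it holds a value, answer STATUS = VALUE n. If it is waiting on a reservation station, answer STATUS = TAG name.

c1: issue SUB r0<-Add1 | r0:Add1,r1:7,r2:1,r3:5,r4:9,r5:8
c2: issue SUB r0<-Add2 | r0:Add2,r1:7,r2:1,r3:5,r4:9,r5:8
c3: CDB Add1=-7; issue MUL r4<-Mul1 | r0:Add2,r1:7,r2:1,r3:5,r4:Mul1,r5:8
c4: CDB Add2=-6; issue SUB r2<-Add1 | r0:-6,r1:7,r2:Add1,r3:5,r4:Mul1,r5:8
c5: issue ADD r4<-Add2 | r0:-6,r1:7,r2:Add1,r3:5,r4:Add2,r5:8
c6: issue ADD r5<-Add3 | r0:-6,r1:7,r2:Add1,r3:5,r4:Add2,r5:Add3
c7: CDB Add2=1; issue ADD r5<-Add2 | r0:-6,r1:7,r2:Add1,r3:5,r4:1,r5:Add2
c8: CDB Mul1=-54; issue MUL r0<-Mul1 | r0:Mul1,r1:7,r2:Add1,r3:5,r4:1,r5:Add2
c9: stall | r0:Mul1,r1:7,r2:Add1,r3:5,r4:1,r5:Add2
c10: CDB Add1=61; issue SUB r5<-Add1 | r0:Mul1,r1:7,r2:61,r3:5,r4:1,r5:Add1
c11: stall | r0:Mul1,r1:7,r2:61,r3:5,r4:1,r5:Add1
c12: CDB Add1=-2; issue ADD r4<-Add1 | r0:Mul1,r1:7,r2:61,r3:5,r4:Add1,r5:-2
c13: CDB Add2=55 | r0:Mul1,r1:7,r2:61,r3:5,r4:Add1,r5:-2
c14: CDB Add1=14 | r0:Mul1,r1:7,r2:61,r3:5,r4:14,r5:-2
c15: CDB Add3=69 | r0:Mul1,r1:7,r2:61,r3:5,r4:14,r5:-2

STATUS = VALUE 61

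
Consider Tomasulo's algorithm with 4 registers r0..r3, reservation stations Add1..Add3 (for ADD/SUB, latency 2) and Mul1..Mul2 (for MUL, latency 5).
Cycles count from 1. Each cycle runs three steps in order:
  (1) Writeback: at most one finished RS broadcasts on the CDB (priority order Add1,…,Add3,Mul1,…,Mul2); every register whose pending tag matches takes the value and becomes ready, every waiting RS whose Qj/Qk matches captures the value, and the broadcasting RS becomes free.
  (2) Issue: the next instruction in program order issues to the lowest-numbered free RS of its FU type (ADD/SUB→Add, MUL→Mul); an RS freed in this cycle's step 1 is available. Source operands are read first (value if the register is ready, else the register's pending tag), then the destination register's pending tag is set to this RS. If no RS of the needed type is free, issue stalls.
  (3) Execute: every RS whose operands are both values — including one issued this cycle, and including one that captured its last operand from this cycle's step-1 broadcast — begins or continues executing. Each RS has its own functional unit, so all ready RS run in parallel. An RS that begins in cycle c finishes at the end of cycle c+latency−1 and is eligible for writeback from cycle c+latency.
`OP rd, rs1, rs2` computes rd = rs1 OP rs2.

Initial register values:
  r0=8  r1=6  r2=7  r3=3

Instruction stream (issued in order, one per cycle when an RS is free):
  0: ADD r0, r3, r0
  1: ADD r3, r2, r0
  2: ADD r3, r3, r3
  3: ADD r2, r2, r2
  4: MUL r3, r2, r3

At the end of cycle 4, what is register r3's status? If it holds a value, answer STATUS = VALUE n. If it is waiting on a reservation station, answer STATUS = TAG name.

STATUS = TAG Add1

cycle 1: issue ADD r0<-Add1 // r0:Add1,r1:6,r2:7,r3:3
cycle 2: issue ADD r3<-Add2 // r0:Add1,r1:6,r2:7,r3:Add2
cycle 3: CDB Add1=11; issue ADD r3<-Add1 // r0:11,r1:6,r2:7,r3:Add1
cycle 4: issue ADD r2<-Add3 // r0:11,r1:6,r2:Add3,r3:Add1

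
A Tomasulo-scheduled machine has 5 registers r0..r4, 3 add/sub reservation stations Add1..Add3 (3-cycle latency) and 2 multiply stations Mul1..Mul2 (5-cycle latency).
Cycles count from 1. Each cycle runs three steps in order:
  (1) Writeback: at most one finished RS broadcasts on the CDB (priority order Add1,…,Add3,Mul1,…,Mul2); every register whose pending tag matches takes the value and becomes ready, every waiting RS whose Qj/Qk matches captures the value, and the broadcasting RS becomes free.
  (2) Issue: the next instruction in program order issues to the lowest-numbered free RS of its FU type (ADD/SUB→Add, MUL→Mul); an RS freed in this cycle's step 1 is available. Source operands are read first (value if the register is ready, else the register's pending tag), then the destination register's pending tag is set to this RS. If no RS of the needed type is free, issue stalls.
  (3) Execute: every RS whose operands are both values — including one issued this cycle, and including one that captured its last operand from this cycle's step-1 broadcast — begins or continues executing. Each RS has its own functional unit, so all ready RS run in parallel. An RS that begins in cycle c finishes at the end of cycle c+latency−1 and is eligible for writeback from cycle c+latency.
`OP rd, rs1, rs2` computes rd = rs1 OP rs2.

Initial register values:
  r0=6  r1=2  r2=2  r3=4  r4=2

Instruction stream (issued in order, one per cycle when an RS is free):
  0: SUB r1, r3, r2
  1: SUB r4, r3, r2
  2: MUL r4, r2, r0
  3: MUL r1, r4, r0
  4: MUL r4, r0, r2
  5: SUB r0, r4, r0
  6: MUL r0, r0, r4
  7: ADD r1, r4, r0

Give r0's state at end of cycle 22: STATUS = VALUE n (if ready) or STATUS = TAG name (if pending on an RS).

STATUS = VALUE 72

  c1: issue SUB r1<-Add1  regs: r0:6,r1:Add1,r2:2,r3:4,r4:2
  c2: issue SUB r4<-Add2  regs: r0:6,r1:Add1,r2:2,r3:4,r4:Add2
  c3: issue MUL r4<-Mul1  regs: r0:6,r1:Add1,r2:2,r3:4,r4:Mul1
  c4: CDB Add1=2; issue MUL r1<-Mul2  regs: r0:6,r1:Mul2,r2:2,r3:4,r4:Mul1
  c5: CDB Add2=2; stall  regs: r0:6,r1:Mul2,r2:2,r3:4,r4:Mul1
  c6: stall  regs: r0:6,r1:Mul2,r2:2,r3:4,r4:Mul1
  c7: stall  regs: r0:6,r1:Mul2,r2:2,r3:4,r4:Mul1
  c8: CDB Mul1=12; issue MUL r4<-Mul1  regs: r0:6,r1:Mul2,r2:2,r3:4,r4:Mul1
  c9: issue SUB r0<-Add1  regs: r0:Add1,r1:Mul2,r2:2,r3:4,r4:Mul1
  c10: stall  regs: r0:Add1,r1:Mul2,r2:2,r3:4,r4:Mul1
  c11: stall  regs: r0:Add1,r1:Mul2,r2:2,r3:4,r4:Mul1
  c12: stall  regs: r0:Add1,r1:Mul2,r2:2,r3:4,r4:Mul1
  c13: CDB Mul1=12; issue MUL r0<-Mul1  regs: r0:Mul1,r1:Mul2,r2:2,r3:4,r4:12
  c14: CDB Mul2=72; issue ADD r1<-Add2  regs: r0:Mul1,r1:Add2,r2:2,r3:4,r4:12
  c15: -  regs: r0:Mul1,r1:Add2,r2:2,r3:4,r4:12
  c16: CDB Add1=6  regs: r0:Mul1,r1:Add2,r2:2,r3:4,r4:12
  c17: -  regs: r0:Mul1,r1:Add2,r2:2,r3:4,r4:12
  c18: -  regs: r0:Mul1,r1:Add2,r2:2,r3:4,r4:12
  c19: -  regs: r0:Mul1,r1:Add2,r2:2,r3:4,r4:12
  c20: -  regs: r0:Mul1,r1:Add2,r2:2,r3:4,r4:12
  c21: CDB Mul1=72  regs: r0:72,r1:Add2,r2:2,r3:4,r4:12
  c22: -  regs: r0:72,r1:Add2,r2:2,r3:4,r4:12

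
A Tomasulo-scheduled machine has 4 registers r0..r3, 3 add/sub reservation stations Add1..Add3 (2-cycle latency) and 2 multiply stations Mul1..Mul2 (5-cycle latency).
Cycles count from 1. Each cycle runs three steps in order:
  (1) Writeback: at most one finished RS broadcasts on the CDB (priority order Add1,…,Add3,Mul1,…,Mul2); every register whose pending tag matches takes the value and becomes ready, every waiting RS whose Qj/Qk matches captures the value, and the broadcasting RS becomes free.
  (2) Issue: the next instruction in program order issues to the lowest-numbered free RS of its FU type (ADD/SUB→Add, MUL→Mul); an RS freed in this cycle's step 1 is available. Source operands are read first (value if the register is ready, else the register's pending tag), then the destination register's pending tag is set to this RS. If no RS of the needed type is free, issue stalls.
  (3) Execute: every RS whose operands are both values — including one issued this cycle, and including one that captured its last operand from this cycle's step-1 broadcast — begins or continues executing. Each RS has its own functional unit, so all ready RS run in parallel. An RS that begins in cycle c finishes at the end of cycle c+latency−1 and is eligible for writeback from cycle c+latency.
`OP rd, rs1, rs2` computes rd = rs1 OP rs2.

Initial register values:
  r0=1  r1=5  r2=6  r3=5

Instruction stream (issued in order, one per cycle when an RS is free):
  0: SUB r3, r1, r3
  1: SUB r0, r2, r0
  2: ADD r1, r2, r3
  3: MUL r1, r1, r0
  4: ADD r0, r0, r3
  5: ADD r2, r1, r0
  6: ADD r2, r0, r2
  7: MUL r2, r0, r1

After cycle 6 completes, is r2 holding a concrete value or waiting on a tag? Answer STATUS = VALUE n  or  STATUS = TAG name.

cycle 1: issue SUB r3<-Add1 // r0:1,r1:5,r2:6,r3:Add1
cycle 2: issue SUB r0<-Add2 // r0:Add2,r1:5,r2:6,r3:Add1
cycle 3: CDB Add1=0; issue ADD r1<-Add1 // r0:Add2,r1:Add1,r2:6,r3:0
cycle 4: CDB Add2=5; issue MUL r1<-Mul1 // r0:5,r1:Mul1,r2:6,r3:0
cycle 5: CDB Add1=6; issue ADD r0<-Add1 // r0:Add1,r1:Mul1,r2:6,r3:0
cycle 6: issue ADD r2<-Add2 // r0:Add1,r1:Mul1,r2:Add2,r3:0

STATUS = TAG Add2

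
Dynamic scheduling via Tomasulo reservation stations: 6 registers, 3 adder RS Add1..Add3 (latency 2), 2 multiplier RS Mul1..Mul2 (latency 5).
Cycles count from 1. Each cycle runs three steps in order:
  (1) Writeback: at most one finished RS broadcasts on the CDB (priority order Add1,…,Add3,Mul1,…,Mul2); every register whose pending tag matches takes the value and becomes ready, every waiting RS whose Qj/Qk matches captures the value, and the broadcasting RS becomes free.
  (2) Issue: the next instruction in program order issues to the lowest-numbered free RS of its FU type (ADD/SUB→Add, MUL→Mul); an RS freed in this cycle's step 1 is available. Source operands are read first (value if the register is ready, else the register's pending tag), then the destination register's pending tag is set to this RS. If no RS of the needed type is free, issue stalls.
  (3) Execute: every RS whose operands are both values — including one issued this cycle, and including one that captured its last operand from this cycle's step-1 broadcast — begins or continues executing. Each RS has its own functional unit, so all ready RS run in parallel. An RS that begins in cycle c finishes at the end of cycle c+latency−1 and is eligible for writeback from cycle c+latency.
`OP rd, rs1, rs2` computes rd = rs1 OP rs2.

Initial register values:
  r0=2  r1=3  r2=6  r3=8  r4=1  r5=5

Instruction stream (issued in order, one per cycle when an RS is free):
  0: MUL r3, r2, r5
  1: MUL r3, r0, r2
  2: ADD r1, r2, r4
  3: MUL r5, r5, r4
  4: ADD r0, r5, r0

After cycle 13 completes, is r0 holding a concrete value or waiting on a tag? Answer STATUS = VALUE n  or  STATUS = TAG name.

STATUS = VALUE 7

  c1: issue MUL r3<-Mul1  regs: r0:2,r1:3,r2:6,r3:Mul1,r4:1,r5:5
  c2: issue MUL r3<-Mul2  regs: r0:2,r1:3,r2:6,r3:Mul2,r4:1,r5:5
  c3: issue ADD r1<-Add1  regs: r0:2,r1:Add1,r2:6,r3:Mul2,r4:1,r5:5
  c4: stall  regs: r0:2,r1:Add1,r2:6,r3:Mul2,r4:1,r5:5
  c5: CDB Add1=7; stall  regs: r0:2,r1:7,r2:6,r3:Mul2,r4:1,r5:5
  c6: CDB Mul1=30; issue MUL r5<-Mul1  regs: r0:2,r1:7,r2:6,r3:Mul2,r4:1,r5:Mul1
  c7: CDB Mul2=12; issue ADD r0<-Add1  regs: r0:Add1,r1:7,r2:6,r3:12,r4:1,r5:Mul1
  c8: -  regs: r0:Add1,r1:7,r2:6,r3:12,r4:1,r5:Mul1
  c9: -  regs: r0:Add1,r1:7,r2:6,r3:12,r4:1,r5:Mul1
  c10: -  regs: r0:Add1,r1:7,r2:6,r3:12,r4:1,r5:Mul1
  c11: CDB Mul1=5  regs: r0:Add1,r1:7,r2:6,r3:12,r4:1,r5:5
  c12: -  regs: r0:Add1,r1:7,r2:6,r3:12,r4:1,r5:5
  c13: CDB Add1=7  regs: r0:7,r1:7,r2:6,r3:12,r4:1,r5:5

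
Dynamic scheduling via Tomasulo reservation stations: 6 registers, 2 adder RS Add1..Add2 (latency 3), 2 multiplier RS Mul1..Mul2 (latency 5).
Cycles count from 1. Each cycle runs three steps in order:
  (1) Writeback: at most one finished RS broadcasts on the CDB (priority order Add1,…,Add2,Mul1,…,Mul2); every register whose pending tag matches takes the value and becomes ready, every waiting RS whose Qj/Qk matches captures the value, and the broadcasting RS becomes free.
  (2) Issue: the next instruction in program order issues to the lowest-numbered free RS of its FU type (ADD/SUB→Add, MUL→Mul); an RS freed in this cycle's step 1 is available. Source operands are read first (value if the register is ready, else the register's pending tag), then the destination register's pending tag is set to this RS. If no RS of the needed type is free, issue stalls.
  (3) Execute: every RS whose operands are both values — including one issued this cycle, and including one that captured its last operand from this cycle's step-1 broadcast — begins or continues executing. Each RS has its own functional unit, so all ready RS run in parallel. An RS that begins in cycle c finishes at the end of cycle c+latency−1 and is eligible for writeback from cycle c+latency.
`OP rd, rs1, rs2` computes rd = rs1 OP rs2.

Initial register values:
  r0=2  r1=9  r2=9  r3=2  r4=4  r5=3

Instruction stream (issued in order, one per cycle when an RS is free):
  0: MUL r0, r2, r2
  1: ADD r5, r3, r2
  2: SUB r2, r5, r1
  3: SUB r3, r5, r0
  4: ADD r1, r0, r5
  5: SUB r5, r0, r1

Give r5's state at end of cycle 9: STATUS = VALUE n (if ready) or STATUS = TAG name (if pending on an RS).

STATUS = TAG Add1

cycle 1: issue MUL r0<-Mul1 // r0:Mul1,r1:9,r2:9,r3:2,r4:4,r5:3
cycle 2: issue ADD r5<-Add1 // r0:Mul1,r1:9,r2:9,r3:2,r4:4,r5:Add1
cycle 3: issue SUB r2<-Add2 // r0:Mul1,r1:9,r2:Add2,r3:2,r4:4,r5:Add1
cycle 4: stall // r0:Mul1,r1:9,r2:Add2,r3:2,r4:4,r5:Add1
cycle 5: CDB Add1=11; issue SUB r3<-Add1 // r0:Mul1,r1:9,r2:Add2,r3:Add1,r4:4,r5:11
cycle 6: CDB Mul1=81; stall // r0:81,r1:9,r2:Add2,r3:Add1,r4:4,r5:11
cycle 7: stall // r0:81,r1:9,r2:Add2,r3:Add1,r4:4,r5:11
cycle 8: CDB Add2=2; issue ADD r1<-Add2 // r0:81,r1:Add2,r2:2,r3:Add1,r4:4,r5:11
cycle 9: CDB Add1=-70; issue SUB r5<-Add1 // r0:81,r1:Add2,r2:2,r3:-70,r4:4,r5:Add1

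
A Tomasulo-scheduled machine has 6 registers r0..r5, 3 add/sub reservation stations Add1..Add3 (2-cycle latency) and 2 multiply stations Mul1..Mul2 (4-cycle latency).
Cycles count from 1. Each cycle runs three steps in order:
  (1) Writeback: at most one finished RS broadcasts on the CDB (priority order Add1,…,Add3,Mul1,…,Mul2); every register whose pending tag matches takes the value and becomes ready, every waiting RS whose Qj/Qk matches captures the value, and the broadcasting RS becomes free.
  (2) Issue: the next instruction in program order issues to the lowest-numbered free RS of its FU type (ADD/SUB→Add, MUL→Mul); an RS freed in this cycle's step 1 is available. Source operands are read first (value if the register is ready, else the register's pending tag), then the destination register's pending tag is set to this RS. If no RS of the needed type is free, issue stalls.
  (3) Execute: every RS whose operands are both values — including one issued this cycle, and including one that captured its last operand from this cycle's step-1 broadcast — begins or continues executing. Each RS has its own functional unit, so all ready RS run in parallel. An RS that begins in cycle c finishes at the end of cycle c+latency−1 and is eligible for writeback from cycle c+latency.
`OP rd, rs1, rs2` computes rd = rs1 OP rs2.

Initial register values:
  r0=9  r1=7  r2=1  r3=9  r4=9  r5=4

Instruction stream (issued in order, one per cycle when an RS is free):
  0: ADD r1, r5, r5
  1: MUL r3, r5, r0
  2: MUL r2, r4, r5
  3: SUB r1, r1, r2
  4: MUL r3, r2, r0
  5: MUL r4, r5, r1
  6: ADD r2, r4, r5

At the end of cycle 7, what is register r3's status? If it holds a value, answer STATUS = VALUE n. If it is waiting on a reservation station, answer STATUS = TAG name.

STATUS = TAG Mul1

cycle 1: issue ADD r1<-Add1 // r0:9,r1:Add1,r2:1,r3:9,r4:9,r5:4
cycle 2: issue MUL r3<-Mul1 // r0:9,r1:Add1,r2:1,r3:Mul1,r4:9,r5:4
cycle 3: CDB Add1=8; issue MUL r2<-Mul2 // r0:9,r1:8,r2:Mul2,r3:Mul1,r4:9,r5:4
cycle 4: issue SUB r1<-Add1 // r0:9,r1:Add1,r2:Mul2,r3:Mul1,r4:9,r5:4
cycle 5: stall // r0:9,r1:Add1,r2:Mul2,r3:Mul1,r4:9,r5:4
cycle 6: CDB Mul1=36; issue MUL r3<-Mul1 // r0:9,r1:Add1,r2:Mul2,r3:Mul1,r4:9,r5:4
cycle 7: CDB Mul2=36; issue MUL r4<-Mul2 // r0:9,r1:Add1,r2:36,r3:Mul1,r4:Mul2,r5:4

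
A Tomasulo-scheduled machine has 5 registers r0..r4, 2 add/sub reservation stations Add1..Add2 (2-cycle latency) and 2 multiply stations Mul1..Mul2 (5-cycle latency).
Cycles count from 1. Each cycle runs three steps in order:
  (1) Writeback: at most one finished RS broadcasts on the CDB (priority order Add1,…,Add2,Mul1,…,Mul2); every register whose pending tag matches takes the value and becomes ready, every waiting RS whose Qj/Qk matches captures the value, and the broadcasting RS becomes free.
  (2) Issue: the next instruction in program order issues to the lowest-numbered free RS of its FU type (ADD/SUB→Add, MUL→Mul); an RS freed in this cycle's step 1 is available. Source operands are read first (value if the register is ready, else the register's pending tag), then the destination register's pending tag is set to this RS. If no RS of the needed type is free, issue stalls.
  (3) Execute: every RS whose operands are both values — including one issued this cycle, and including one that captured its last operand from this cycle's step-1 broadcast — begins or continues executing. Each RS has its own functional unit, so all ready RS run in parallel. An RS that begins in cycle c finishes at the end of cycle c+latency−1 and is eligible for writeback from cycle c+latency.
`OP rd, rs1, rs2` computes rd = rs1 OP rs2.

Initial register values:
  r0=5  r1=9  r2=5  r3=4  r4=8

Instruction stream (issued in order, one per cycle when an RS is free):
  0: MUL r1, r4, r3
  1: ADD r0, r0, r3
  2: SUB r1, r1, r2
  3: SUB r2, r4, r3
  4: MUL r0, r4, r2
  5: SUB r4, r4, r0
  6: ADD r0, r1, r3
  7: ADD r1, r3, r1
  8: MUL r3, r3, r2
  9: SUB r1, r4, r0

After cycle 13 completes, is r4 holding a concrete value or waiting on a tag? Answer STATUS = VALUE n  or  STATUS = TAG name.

STATUS = TAG Add1

c1: issue MUL r1<-Mul1 | r0:5,r1:Mul1,r2:5,r3:4,r4:8
c2: issue ADD r0<-Add1 | r0:Add1,r1:Mul1,r2:5,r3:4,r4:8
c3: issue SUB r1<-Add2 | r0:Add1,r1:Add2,r2:5,r3:4,r4:8
c4: CDB Add1=9; issue SUB r2<-Add1 | r0:9,r1:Add2,r2:Add1,r3:4,r4:8
c5: issue MUL r0<-Mul2 | r0:Mul2,r1:Add2,r2:Add1,r3:4,r4:8
c6: CDB Add1=4; issue SUB r4<-Add1 | r0:Mul2,r1:Add2,r2:4,r3:4,r4:Add1
c7: CDB Mul1=32; stall | r0:Mul2,r1:Add2,r2:4,r3:4,r4:Add1
c8: stall | r0:Mul2,r1:Add2,r2:4,r3:4,r4:Add1
c9: CDB Add2=27; issue ADD r0<-Add2 | r0:Add2,r1:27,r2:4,r3:4,r4:Add1
c10: stall | r0:Add2,r1:27,r2:4,r3:4,r4:Add1
c11: CDB Add2=31; issue ADD r1<-Add2 | r0:31,r1:Add2,r2:4,r3:4,r4:Add1
c12: CDB Mul2=32; issue MUL r3<-Mul1 | r0:31,r1:Add2,r2:4,r3:Mul1,r4:Add1
c13: CDB Add2=31; issue SUB r1<-Add2 | r0:31,r1:Add2,r2:4,r3:Mul1,r4:Add1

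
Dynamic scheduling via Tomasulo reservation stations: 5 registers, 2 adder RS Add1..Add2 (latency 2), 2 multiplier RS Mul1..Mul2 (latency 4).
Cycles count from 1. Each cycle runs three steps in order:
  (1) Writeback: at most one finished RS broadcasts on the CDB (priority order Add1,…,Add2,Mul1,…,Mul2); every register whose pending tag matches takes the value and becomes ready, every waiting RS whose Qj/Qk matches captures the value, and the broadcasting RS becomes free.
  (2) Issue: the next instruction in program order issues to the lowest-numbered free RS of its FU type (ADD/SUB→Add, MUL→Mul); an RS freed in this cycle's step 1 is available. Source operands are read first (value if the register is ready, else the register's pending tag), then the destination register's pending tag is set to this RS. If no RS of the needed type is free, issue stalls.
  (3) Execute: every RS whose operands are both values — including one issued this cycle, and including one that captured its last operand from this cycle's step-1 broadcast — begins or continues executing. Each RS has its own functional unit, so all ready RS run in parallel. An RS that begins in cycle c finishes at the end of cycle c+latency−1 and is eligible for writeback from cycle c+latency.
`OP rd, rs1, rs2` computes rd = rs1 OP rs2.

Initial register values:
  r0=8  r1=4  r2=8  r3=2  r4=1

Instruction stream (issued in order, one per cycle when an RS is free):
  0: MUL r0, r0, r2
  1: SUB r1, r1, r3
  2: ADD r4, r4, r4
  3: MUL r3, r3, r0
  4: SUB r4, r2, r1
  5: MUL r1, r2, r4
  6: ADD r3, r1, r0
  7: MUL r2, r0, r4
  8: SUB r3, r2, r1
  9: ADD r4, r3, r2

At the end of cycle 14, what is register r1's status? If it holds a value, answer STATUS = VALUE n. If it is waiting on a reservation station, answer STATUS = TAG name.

cycle 1: issue MUL r0<-Mul1 // r0:Mul1,r1:4,r2:8,r3:2,r4:1
cycle 2: issue SUB r1<-Add1 // r0:Mul1,r1:Add1,r2:8,r3:2,r4:1
cycle 3: issue ADD r4<-Add2 // r0:Mul1,r1:Add1,r2:8,r3:2,r4:Add2
cycle 4: CDB Add1=2; issue MUL r3<-Mul2 // r0:Mul1,r1:2,r2:8,r3:Mul2,r4:Add2
cycle 5: CDB Add2=2; issue SUB r4<-Add1 // r0:Mul1,r1:2,r2:8,r3:Mul2,r4:Add1
cycle 6: CDB Mul1=64; issue MUL r1<-Mul1 // r0:64,r1:Mul1,r2:8,r3:Mul2,r4:Add1
cycle 7: CDB Add1=6; issue ADD r3<-Add1 // r0:64,r1:Mul1,r2:8,r3:Add1,r4:6
cycle 8: stall // r0:64,r1:Mul1,r2:8,r3:Add1,r4:6
cycle 9: stall // r0:64,r1:Mul1,r2:8,r3:Add1,r4:6
cycle 10: CDB Mul2=128; issue MUL r2<-Mul2 // r0:64,r1:Mul1,r2:Mul2,r3:Add1,r4:6
cycle 11: CDB Mul1=48; issue SUB r3<-Add2 // r0:64,r1:48,r2:Mul2,r3:Add2,r4:6
cycle 12: stall // r0:64,r1:48,r2:Mul2,r3:Add2,r4:6
cycle 13: CDB Add1=112; issue ADD r4<-Add1 // r0:64,r1:48,r2:Mul2,r3:Add2,r4:Add1
cycle 14: CDB Mul2=384 // r0:64,r1:48,r2:384,r3:Add2,r4:Add1

STATUS = VALUE 48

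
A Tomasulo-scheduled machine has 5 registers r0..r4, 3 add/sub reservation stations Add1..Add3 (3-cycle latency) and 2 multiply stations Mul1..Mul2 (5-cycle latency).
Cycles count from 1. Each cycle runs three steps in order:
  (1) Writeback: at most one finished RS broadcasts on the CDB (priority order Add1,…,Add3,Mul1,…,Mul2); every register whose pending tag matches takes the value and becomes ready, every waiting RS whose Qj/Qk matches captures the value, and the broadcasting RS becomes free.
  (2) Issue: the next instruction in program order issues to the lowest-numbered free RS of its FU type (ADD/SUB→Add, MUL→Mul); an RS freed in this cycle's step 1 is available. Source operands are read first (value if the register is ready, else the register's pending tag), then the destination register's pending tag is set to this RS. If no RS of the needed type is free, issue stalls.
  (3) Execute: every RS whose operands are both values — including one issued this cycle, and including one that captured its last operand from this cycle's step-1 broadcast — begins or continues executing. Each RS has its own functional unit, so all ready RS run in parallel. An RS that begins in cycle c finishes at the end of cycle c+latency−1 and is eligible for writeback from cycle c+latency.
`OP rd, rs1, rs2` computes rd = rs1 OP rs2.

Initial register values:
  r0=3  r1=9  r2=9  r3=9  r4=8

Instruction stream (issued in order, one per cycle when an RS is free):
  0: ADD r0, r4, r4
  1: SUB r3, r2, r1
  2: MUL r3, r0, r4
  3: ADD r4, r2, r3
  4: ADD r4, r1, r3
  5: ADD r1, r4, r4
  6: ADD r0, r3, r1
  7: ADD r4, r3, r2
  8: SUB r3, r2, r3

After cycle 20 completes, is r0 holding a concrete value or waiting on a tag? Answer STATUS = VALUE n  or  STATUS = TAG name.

STATUS = VALUE 402

c1: issue ADD r0<-Add1 | r0:Add1,r1:9,r2:9,r3:9,r4:8
c2: issue SUB r3<-Add2 | r0:Add1,r1:9,r2:9,r3:Add2,r4:8
c3: issue MUL r3<-Mul1 | r0:Add1,r1:9,r2:9,r3:Mul1,r4:8
c4: CDB Add1=16; issue ADD r4<-Add1 | r0:16,r1:9,r2:9,r3:Mul1,r4:Add1
c5: CDB Add2=0; issue ADD r4<-Add2 | r0:16,r1:9,r2:9,r3:Mul1,r4:Add2
c6: issue ADD r1<-Add3 | r0:16,r1:Add3,r2:9,r3:Mul1,r4:Add2
c7: stall | r0:16,r1:Add3,r2:9,r3:Mul1,r4:Add2
c8: stall | r0:16,r1:Add3,r2:9,r3:Mul1,r4:Add2
c9: CDB Mul1=128; stall | r0:16,r1:Add3,r2:9,r3:128,r4:Add2
c10: stall | r0:16,r1:Add3,r2:9,r3:128,r4:Add2
c11: stall | r0:16,r1:Add3,r2:9,r3:128,r4:Add2
c12: CDB Add1=137; issue ADD r0<-Add1 | r0:Add1,r1:Add3,r2:9,r3:128,r4:Add2
c13: CDB Add2=137; issue ADD r4<-Add2 | r0:Add1,r1:Add3,r2:9,r3:128,r4:Add2
c14: stall | r0:Add1,r1:Add3,r2:9,r3:128,r4:Add2
c15: stall | r0:Add1,r1:Add3,r2:9,r3:128,r4:Add2
c16: CDB Add2=137; issue SUB r3<-Add2 | r0:Add1,r1:Add3,r2:9,r3:Add2,r4:137
c17: CDB Add3=274 | r0:Add1,r1:274,r2:9,r3:Add2,r4:137
c18: - | r0:Add1,r1:274,r2:9,r3:Add2,r4:137
c19: CDB Add2=-119 | r0:Add1,r1:274,r2:9,r3:-119,r4:137
c20: CDB Add1=402 | r0:402,r1:274,r2:9,r3:-119,r4:137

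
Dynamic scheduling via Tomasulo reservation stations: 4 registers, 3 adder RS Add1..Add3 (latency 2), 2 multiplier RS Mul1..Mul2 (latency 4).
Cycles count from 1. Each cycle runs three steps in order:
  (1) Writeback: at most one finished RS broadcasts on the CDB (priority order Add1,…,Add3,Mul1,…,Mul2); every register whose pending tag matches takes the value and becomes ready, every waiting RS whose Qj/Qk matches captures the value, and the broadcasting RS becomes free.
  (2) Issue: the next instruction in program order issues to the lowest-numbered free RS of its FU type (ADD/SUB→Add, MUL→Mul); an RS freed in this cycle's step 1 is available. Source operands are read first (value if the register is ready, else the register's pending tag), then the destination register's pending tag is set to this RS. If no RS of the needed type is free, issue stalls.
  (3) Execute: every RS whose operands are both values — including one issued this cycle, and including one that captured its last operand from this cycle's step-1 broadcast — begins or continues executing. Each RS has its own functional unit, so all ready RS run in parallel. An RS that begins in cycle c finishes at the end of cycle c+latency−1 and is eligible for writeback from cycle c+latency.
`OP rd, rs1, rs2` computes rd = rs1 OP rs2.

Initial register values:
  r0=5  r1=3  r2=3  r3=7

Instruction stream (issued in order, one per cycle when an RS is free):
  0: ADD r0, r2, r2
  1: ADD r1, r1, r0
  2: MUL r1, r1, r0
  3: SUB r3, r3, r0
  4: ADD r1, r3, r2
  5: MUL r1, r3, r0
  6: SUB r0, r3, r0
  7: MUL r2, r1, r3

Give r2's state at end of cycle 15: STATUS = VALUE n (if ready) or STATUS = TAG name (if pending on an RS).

  c1: issue ADD r0<-Add1  regs: r0:Add1,r1:3,r2:3,r3:7
  c2: issue ADD r1<-Add2  regs: r0:Add1,r1:Add2,r2:3,r3:7
  c3: CDB Add1=6; issue MUL r1<-Mul1  regs: r0:6,r1:Mul1,r2:3,r3:7
  c4: issue SUB r3<-Add1  regs: r0:6,r1:Mul1,r2:3,r3:Add1
  c5: CDB Add2=9; issue ADD r1<-Add2  regs: r0:6,r1:Add2,r2:3,r3:Add1
  c6: CDB Add1=1; issue MUL r1<-Mul2  regs: r0:6,r1:Mul2,r2:3,r3:1
  c7: issue SUB r0<-Add1  regs: r0:Add1,r1:Mul2,r2:3,r3:1
  c8: CDB Add2=4; stall  regs: r0:Add1,r1:Mul2,r2:3,r3:1
  c9: CDB Add1=-5; stall  regs: r0:-5,r1:Mul2,r2:3,r3:1
  c10: CDB Mul1=54; issue MUL r2<-Mul1  regs: r0:-5,r1:Mul2,r2:Mul1,r3:1
  c11: CDB Mul2=6  regs: r0:-5,r1:6,r2:Mul1,r3:1
  c12: -  regs: r0:-5,r1:6,r2:Mul1,r3:1
  c13: -  regs: r0:-5,r1:6,r2:Mul1,r3:1
  c14: -  regs: r0:-5,r1:6,r2:Mul1,r3:1
  c15: CDB Mul1=6  regs: r0:-5,r1:6,r2:6,r3:1

STATUS = VALUE 6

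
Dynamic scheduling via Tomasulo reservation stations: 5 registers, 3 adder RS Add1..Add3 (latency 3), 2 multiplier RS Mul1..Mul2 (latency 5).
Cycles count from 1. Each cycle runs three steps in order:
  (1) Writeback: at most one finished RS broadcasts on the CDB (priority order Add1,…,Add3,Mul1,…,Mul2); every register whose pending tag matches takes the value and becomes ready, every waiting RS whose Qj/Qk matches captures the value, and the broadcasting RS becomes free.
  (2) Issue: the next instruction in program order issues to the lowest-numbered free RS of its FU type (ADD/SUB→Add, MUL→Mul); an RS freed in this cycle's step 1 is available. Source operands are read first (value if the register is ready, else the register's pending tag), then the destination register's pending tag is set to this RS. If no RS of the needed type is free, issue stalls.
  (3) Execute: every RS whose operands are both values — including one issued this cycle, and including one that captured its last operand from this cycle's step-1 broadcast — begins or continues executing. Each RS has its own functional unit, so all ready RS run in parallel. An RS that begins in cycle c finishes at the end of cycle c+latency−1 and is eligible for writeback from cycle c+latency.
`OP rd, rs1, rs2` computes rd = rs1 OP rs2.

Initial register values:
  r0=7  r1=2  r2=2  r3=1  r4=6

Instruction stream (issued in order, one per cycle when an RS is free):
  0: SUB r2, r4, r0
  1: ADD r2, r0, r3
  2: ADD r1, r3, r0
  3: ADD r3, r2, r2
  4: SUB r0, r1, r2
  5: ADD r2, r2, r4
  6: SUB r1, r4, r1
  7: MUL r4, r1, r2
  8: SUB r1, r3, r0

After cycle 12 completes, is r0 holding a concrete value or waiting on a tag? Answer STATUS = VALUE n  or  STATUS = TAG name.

c1: issue SUB r2<-Add1 | r0:7,r1:2,r2:Add1,r3:1,r4:6
c2: issue ADD r2<-Add2 | r0:7,r1:2,r2:Add2,r3:1,r4:6
c3: issue ADD r1<-Add3 | r0:7,r1:Add3,r2:Add2,r3:1,r4:6
c4: CDB Add1=-1; issue ADD r3<-Add1 | r0:7,r1:Add3,r2:Add2,r3:Add1,r4:6
c5: CDB Add2=8; issue SUB r0<-Add2 | r0:Add2,r1:Add3,r2:8,r3:Add1,r4:6
c6: CDB Add3=8; issue ADD r2<-Add3 | r0:Add2,r1:8,r2:Add3,r3:Add1,r4:6
c7: stall | r0:Add2,r1:8,r2:Add3,r3:Add1,r4:6
c8: CDB Add1=16; issue SUB r1<-Add1 | r0:Add2,r1:Add1,r2:Add3,r3:16,r4:6
c9: CDB Add2=0; issue MUL r4<-Mul1 | r0:0,r1:Add1,r2:Add3,r3:16,r4:Mul1
c10: CDB Add3=14; issue SUB r1<-Add2 | r0:0,r1:Add2,r2:14,r3:16,r4:Mul1
c11: CDB Add1=-2 | r0:0,r1:Add2,r2:14,r3:16,r4:Mul1
c12: - | r0:0,r1:Add2,r2:14,r3:16,r4:Mul1

STATUS = VALUE 0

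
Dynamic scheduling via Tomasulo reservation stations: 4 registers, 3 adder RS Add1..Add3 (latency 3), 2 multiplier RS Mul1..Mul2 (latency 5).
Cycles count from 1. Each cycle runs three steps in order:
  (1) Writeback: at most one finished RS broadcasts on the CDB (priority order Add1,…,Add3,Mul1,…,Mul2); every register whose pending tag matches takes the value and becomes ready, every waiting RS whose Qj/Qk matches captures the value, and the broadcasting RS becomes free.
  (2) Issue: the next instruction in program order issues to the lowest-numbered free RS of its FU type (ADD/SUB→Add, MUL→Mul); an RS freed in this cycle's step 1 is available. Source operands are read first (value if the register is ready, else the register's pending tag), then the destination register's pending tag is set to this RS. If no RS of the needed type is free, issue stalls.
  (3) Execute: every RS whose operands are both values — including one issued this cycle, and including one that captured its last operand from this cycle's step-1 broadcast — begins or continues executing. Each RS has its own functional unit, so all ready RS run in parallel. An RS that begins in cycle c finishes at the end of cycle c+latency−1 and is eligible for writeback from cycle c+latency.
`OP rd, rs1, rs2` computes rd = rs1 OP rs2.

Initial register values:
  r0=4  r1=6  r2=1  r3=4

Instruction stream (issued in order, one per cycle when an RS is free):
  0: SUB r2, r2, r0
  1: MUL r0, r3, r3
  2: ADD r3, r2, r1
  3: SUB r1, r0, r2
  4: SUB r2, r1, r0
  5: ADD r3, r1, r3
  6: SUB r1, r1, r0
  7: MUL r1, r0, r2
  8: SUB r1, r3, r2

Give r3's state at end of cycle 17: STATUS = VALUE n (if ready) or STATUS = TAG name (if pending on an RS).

STATUS = VALUE 22

  c1: issue SUB r2<-Add1  regs: r0:4,r1:6,r2:Add1,r3:4
  c2: issue MUL r0<-Mul1  regs: r0:Mul1,r1:6,r2:Add1,r3:4
  c3: issue ADD r3<-Add2  regs: r0:Mul1,r1:6,r2:Add1,r3:Add2
  c4: CDB Add1=-3; issue SUB r1<-Add1  regs: r0:Mul1,r1:Add1,r2:-3,r3:Add2
  c5: issue SUB r2<-Add3  regs: r0:Mul1,r1:Add1,r2:Add3,r3:Add2
  c6: stall  regs: r0:Mul1,r1:Add1,r2:Add3,r3:Add2
  c7: CDB Add2=3; issue ADD r3<-Add2  regs: r0:Mul1,r1:Add1,r2:Add3,r3:Add2
  c8: CDB Mul1=16; stall  regs: r0:16,r1:Add1,r2:Add3,r3:Add2
  c9: stall  regs: r0:16,r1:Add1,r2:Add3,r3:Add2
  c10: stall  regs: r0:16,r1:Add1,r2:Add3,r3:Add2
  c11: CDB Add1=19; issue SUB r1<-Add1  regs: r0:16,r1:Add1,r2:Add3,r3:Add2
  c12: issue MUL r1<-Mul1  regs: r0:16,r1:Mul1,r2:Add3,r3:Add2
  c13: stall  regs: r0:16,r1:Mul1,r2:Add3,r3:Add2
  c14: CDB Add1=3; issue SUB r1<-Add1  regs: r0:16,r1:Add1,r2:Add3,r3:Add2
  c15: CDB Add2=22  regs: r0:16,r1:Add1,r2:Add3,r3:22
  c16: CDB Add3=3  regs: r0:16,r1:Add1,r2:3,r3:22
  c17: -  regs: r0:16,r1:Add1,r2:3,r3:22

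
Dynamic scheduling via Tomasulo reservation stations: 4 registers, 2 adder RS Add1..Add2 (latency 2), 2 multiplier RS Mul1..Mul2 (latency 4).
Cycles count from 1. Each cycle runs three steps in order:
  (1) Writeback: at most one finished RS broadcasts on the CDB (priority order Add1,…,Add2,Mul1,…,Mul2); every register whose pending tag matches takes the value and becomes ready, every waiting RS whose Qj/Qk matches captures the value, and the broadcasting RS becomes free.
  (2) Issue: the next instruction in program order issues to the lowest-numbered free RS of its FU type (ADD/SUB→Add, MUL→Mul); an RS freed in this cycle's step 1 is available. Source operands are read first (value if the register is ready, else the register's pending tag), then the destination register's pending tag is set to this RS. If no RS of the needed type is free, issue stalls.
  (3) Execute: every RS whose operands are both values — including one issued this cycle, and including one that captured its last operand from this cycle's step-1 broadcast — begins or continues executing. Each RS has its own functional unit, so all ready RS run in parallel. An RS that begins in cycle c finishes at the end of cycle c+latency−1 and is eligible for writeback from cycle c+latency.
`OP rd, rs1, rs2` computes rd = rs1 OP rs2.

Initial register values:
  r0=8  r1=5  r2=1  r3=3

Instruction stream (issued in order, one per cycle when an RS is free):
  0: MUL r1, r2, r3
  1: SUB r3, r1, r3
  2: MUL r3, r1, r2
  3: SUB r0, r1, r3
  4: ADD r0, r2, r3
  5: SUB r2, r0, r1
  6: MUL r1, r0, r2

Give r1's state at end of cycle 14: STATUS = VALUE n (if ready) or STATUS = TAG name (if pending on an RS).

STATUS = TAG Mul1

cycle 1: issue MUL r1<-Mul1 // r0:8,r1:Mul1,r2:1,r3:3
cycle 2: issue SUB r3<-Add1 // r0:8,r1:Mul1,r2:1,r3:Add1
cycle 3: issue MUL r3<-Mul2 // r0:8,r1:Mul1,r2:1,r3:Mul2
cycle 4: issue SUB r0<-Add2 // r0:Add2,r1:Mul1,r2:1,r3:Mul2
cycle 5: CDB Mul1=3; stall // r0:Add2,r1:3,r2:1,r3:Mul2
cycle 6: stall // r0:Add2,r1:3,r2:1,r3:Mul2
cycle 7: CDB Add1=0; issue ADD r0<-Add1 // r0:Add1,r1:3,r2:1,r3:Mul2
cycle 8: stall // r0:Add1,r1:3,r2:1,r3:Mul2
cycle 9: CDB Mul2=3; stall // r0:Add1,r1:3,r2:1,r3:3
cycle 10: stall // r0:Add1,r1:3,r2:1,r3:3
cycle 11: CDB Add1=4; issue SUB r2<-Add1 // r0:4,r1:3,r2:Add1,r3:3
cycle 12: CDB Add2=0; issue MUL r1<-Mul1 // r0:4,r1:Mul1,r2:Add1,r3:3
cycle 13: CDB Add1=1 // r0:4,r1:Mul1,r2:1,r3:3
cycle 14: - // r0:4,r1:Mul1,r2:1,r3:3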